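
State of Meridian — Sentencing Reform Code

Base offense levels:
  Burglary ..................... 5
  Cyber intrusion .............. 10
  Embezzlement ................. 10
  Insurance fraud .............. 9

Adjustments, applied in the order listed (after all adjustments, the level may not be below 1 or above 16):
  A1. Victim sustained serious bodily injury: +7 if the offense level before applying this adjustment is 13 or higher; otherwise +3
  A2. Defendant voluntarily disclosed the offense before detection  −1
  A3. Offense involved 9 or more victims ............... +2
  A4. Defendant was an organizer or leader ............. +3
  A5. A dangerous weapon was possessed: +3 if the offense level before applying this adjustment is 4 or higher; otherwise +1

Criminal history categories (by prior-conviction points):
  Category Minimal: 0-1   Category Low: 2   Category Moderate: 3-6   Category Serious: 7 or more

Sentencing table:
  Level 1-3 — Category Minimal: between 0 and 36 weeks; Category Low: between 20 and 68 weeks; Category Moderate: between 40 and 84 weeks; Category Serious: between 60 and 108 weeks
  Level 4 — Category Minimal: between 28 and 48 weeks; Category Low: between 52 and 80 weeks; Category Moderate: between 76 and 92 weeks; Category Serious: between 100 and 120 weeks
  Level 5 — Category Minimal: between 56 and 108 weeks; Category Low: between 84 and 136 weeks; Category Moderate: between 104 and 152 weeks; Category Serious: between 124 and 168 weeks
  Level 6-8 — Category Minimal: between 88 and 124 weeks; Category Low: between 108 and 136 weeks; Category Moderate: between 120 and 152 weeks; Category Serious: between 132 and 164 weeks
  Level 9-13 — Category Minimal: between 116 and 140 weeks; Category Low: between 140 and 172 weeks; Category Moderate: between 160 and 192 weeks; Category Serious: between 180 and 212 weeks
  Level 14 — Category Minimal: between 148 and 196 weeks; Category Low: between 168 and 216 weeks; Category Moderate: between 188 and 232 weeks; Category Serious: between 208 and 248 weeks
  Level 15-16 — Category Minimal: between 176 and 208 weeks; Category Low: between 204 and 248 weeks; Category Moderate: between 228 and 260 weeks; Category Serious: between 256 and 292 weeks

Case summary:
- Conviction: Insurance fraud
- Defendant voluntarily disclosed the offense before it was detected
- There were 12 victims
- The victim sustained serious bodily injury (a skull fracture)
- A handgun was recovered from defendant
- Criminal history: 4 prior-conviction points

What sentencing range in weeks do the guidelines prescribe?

228-260 weeks

Base offense level for insurance fraud: 9.
A1 applies (level before this adjustment is 9 < 13, so +3): 9 + 3 = 12.
A2 applies: 12 − 1 = 11.
A3 applies: 11 + 2 = 13.
A4 does not apply.
A5 applies (level before this adjustment is 13 ≥ 4, so +3): 13 + 3 = 16.
Final offense level: 16.
Criminal history: 4 prior points → Category Moderate (3-6).
Level 16 falls in the 15-16 band.
Grid: Level 15-16 × Category Moderate = 228-260 weeks.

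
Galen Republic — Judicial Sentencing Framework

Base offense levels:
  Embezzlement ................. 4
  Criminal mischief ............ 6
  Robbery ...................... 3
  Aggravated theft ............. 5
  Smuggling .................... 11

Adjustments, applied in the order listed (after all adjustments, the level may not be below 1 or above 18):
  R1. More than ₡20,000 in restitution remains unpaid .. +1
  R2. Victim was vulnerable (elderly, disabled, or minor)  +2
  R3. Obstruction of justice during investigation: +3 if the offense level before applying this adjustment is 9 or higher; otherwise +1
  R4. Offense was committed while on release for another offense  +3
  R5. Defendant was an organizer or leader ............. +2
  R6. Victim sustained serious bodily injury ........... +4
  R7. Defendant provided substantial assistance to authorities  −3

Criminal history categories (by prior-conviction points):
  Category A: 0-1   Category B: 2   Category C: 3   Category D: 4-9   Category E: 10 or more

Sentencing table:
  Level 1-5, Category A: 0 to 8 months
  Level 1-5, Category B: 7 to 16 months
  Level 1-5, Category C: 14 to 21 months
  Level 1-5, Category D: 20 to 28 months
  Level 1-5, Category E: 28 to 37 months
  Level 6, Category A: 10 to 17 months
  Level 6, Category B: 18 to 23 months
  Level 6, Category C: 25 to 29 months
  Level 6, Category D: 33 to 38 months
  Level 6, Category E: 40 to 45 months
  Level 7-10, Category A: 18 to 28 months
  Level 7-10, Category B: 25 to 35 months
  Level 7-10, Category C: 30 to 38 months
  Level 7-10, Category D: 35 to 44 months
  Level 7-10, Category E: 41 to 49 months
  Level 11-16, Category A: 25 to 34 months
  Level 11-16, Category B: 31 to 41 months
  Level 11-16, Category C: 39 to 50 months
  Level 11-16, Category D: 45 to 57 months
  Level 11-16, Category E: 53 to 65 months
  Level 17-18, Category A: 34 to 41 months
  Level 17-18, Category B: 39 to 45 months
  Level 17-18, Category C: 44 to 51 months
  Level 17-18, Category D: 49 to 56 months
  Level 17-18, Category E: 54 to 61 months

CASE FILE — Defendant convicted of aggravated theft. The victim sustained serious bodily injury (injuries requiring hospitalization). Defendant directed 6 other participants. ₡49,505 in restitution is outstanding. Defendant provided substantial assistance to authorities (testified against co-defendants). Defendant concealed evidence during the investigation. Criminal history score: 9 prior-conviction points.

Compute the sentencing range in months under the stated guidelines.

Base offense level for aggravated theft: 5.
R1 applies: 5 + 1 = 6.
R3 applies (level before this adjustment is 6 < 9, so +1): 6 + 1 = 7.
R4 does not apply.
R5 applies: 7 + 2 = 9.
R6 applies: 9 + 4 = 13.
R7 applies: 13 − 3 = 10.
Final offense level: 10.
Criminal history: 9 prior points → Category D (4-9).
Level 10 falls in the 7-10 band.
Grid: Level 7-10 × Category D = 35-44 months.

35-44 months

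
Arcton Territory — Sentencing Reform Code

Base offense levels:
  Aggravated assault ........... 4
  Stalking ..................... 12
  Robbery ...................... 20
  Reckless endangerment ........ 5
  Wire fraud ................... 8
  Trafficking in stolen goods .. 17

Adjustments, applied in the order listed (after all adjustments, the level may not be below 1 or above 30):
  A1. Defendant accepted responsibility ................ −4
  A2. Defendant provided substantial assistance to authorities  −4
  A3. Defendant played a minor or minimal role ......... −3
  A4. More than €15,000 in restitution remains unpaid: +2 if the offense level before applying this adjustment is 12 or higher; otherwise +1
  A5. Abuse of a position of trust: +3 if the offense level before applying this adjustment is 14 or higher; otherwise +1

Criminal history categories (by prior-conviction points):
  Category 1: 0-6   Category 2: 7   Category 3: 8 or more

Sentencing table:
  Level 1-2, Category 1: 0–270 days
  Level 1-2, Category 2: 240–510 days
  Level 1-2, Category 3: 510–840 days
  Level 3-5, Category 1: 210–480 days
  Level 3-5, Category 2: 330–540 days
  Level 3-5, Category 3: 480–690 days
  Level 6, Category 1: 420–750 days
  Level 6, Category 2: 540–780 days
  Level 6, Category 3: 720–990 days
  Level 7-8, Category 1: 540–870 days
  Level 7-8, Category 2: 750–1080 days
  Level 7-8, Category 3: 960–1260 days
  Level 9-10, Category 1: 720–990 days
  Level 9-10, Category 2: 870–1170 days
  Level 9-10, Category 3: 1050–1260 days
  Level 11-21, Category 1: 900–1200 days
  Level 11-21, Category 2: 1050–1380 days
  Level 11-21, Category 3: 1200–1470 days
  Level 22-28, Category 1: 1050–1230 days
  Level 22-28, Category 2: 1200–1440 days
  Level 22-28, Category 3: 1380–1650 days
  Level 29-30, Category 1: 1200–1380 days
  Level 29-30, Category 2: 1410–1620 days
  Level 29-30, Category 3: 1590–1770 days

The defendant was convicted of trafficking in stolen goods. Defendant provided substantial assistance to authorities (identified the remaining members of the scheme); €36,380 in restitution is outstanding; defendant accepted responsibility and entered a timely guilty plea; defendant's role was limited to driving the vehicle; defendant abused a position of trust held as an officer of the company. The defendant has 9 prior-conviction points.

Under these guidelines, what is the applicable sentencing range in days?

Base offense level for trafficking in stolen goods: 17.
A1 applies: 17 − 4 = 13.
A2 applies: 13 − 4 = 9.
A3 applies: 9 − 3 = 6.
A4 applies (level before this adjustment is 6 < 12, so +1): 6 + 1 = 7.
A5 applies (level before this adjustment is 7 < 14, so +1): 7 + 1 = 8.
Final offense level: 8.
Criminal history: 9 prior points → Category 3 (8+).
Level 8 falls in the 7-8 band.
Grid: Level 7-8 × Category 3 = 960-1260 days.

960-1260 days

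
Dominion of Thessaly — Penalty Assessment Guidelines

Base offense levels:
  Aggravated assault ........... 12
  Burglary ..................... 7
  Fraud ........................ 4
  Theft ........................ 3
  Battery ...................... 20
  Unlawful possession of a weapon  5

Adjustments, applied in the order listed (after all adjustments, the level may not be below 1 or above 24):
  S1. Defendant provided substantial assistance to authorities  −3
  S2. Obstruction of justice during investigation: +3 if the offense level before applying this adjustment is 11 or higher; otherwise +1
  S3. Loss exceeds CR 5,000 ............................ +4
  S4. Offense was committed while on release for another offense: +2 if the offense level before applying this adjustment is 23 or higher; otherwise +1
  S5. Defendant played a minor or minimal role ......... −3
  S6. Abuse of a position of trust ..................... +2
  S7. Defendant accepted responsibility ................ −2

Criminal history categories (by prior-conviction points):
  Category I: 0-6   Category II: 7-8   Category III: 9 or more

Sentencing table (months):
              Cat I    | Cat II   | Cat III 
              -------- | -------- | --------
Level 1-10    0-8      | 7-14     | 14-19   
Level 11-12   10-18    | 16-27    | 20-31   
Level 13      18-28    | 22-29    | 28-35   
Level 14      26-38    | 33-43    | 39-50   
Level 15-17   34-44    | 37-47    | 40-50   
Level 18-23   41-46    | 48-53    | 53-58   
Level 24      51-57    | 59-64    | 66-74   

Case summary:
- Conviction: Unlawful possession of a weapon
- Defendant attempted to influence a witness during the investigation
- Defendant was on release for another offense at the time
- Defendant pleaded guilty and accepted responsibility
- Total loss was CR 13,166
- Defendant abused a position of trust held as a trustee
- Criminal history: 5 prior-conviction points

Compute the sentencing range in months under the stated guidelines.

10-18 months

Base offense level for unlawful possession of a weapon: 5.
S2 applies (level before this adjustment is 5 < 11, so +1): 5 + 1 = 6.
S3 applies: 6 + 4 = 10.
S4 applies (level before this adjustment is 10 < 23, so +1): 10 + 1 = 11.
S6 applies: 11 + 2 = 13.
S7 applies: 13 − 2 = 11.
Final offense level: 11.
Criminal history: 5 prior points → Category I (0-6).
Level 11 falls in the 11-12 band.
Grid: Level 11-12 × Category I = 10-18 months.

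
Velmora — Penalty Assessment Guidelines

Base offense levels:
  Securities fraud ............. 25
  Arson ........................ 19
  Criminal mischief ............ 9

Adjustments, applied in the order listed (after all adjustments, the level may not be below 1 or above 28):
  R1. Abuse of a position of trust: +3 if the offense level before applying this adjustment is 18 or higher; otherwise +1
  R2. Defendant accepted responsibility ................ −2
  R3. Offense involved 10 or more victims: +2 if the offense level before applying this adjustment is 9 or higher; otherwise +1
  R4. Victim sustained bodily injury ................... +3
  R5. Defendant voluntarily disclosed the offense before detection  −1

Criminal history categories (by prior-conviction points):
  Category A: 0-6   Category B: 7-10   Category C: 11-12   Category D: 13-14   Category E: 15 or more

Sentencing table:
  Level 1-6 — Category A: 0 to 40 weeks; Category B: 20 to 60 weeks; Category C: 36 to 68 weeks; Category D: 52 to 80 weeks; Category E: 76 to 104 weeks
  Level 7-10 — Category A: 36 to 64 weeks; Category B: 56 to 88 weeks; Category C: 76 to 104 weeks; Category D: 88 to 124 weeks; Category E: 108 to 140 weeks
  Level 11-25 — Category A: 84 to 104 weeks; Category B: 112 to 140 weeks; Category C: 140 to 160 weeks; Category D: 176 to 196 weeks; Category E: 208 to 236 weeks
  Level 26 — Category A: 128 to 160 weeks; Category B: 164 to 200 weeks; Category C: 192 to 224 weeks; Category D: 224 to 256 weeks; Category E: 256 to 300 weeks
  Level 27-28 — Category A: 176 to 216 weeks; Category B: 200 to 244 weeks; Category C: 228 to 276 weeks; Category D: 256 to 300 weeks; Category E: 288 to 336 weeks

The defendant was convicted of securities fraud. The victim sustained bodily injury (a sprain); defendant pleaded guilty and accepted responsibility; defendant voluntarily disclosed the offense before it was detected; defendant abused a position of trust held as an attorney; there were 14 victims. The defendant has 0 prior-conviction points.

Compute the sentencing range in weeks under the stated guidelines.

176-216 weeks

Base offense level for securities fraud: 25.
R1 applies (level before this adjustment is 25 ≥ 18, so +3): 25 + 3 = 28.
R2 applies: 28 − 2 = 26.
R3 applies (level before this adjustment is 26 ≥ 9, so +2): 26 + 2 = 28.
R4 applies: 28 + 3 = 31.
R5 applies: 31 − 1 = 30.
Level 30 exceeds the maximum of 28; capped at 28.
Final offense level: 28.
Criminal history: 0 prior points → Category A (0-6).
Level 28 falls in the 27-28 band.
Grid: Level 27-28 × Category A = 176-216 weeks.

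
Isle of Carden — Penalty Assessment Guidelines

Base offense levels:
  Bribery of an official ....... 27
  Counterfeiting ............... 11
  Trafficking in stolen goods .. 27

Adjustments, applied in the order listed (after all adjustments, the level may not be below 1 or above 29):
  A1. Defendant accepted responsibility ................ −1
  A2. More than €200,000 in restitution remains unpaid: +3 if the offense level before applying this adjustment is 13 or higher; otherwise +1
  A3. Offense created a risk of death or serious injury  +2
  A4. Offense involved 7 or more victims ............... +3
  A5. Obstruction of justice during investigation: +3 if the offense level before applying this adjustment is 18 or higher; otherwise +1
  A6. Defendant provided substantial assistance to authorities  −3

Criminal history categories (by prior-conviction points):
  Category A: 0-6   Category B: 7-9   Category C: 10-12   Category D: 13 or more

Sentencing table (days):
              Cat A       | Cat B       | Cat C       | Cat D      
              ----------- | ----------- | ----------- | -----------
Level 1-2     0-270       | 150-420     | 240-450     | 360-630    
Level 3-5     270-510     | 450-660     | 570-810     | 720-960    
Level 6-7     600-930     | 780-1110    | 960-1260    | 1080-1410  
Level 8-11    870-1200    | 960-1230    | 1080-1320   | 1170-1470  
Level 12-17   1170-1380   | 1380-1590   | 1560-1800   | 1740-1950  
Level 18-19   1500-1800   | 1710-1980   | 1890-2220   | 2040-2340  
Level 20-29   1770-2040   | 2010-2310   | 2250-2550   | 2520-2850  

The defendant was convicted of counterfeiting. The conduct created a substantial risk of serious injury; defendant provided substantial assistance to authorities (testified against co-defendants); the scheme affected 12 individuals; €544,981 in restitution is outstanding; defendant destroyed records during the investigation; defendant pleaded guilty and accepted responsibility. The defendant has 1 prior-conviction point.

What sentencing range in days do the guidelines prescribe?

1170-1380 days

Base offense level for counterfeiting: 11.
A1 applies: 11 − 1 = 10.
A2 applies (level before this adjustment is 10 < 13, so +1): 10 + 1 = 11.
A3 applies: 11 + 2 = 13.
A4 applies: 13 + 3 = 16.
A5 applies (level before this adjustment is 16 < 18, so +1): 16 + 1 = 17.
A6 applies: 17 − 3 = 14.
Final offense level: 14.
Criminal history: 1 prior point → Category A (0-6).
Level 14 falls in the 12-17 band.
Grid: Level 12-17 × Category A = 1170-1380 days.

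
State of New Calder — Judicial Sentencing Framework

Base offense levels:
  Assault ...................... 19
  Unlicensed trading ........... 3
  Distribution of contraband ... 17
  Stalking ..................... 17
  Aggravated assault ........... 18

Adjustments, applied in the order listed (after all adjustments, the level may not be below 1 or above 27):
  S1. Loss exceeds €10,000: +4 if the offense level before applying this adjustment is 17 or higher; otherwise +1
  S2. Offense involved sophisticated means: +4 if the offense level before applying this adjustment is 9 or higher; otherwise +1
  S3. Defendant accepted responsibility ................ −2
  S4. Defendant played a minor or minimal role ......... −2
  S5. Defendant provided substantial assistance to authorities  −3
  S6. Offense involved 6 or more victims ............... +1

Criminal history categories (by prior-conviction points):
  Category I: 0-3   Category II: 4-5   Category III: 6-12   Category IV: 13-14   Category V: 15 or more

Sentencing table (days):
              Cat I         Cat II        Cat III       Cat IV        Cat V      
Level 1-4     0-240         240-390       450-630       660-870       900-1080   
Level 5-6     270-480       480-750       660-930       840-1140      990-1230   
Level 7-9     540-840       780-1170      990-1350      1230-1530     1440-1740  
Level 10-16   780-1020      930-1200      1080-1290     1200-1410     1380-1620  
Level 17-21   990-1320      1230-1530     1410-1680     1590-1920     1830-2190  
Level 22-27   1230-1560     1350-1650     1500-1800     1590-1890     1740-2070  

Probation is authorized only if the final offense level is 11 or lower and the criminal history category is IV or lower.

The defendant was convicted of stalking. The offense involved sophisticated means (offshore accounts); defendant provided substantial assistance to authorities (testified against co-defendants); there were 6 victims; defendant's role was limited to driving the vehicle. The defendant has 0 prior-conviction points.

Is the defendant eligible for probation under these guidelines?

No

Base offense level for stalking: 17.
S2 applies (level before this adjustment is 17 ≥ 9, so +4): 17 + 4 = 21.
S3 does not apply.
S4 applies: 21 − 2 = 19.
S5 applies: 19 − 3 = 16.
S6 applies: 16 + 1 = 17.
Final offense level: 17.
Criminal history: 0 prior points → Category I (0-3).
Level 17 falls in the 17-21 band.
Grid: Level 17-21 × Category I = 990-1320 days.
Probation check: level 17 > 11 and category I ≤ IV → not eligible.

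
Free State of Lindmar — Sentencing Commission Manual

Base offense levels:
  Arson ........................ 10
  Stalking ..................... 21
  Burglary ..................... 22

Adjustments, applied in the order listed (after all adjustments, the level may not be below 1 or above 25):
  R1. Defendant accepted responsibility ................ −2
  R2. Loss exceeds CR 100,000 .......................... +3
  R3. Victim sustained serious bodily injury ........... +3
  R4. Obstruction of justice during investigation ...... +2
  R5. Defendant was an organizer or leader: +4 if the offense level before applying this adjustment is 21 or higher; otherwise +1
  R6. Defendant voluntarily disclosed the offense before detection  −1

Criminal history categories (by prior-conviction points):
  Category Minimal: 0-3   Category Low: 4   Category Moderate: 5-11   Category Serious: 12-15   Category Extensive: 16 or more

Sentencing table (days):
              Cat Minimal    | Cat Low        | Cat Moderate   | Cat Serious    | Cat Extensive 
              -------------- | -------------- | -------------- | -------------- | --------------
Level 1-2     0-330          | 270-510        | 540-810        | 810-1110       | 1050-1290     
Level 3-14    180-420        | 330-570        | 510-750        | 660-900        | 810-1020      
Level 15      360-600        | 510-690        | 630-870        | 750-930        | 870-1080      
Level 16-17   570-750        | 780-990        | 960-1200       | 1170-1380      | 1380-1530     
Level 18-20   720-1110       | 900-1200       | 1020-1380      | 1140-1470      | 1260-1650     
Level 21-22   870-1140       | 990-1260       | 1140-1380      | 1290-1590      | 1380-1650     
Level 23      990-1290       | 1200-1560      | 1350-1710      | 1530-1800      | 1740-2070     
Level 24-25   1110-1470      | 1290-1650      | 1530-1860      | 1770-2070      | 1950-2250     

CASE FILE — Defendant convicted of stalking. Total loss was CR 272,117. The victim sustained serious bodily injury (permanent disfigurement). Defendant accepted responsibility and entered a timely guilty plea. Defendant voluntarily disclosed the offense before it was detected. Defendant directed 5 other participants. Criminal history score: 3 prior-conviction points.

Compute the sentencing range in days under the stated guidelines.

1110-1470 days

Base offense level for stalking: 21.
R1 applies: 21 − 2 = 19.
R2 applies: 19 + 3 = 22.
R3 applies: 22 + 3 = 25.
R5 applies (level before this adjustment is 25 ≥ 21, so +4): 25 + 4 = 29.
R6 applies: 29 − 1 = 28.
Level 28 exceeds the maximum of 25; capped at 25.
Final offense level: 25.
Criminal history: 3 prior points → Category Minimal (0-3).
Level 25 falls in the 24-25 band.
Grid: Level 24-25 × Category Minimal = 1110-1470 days.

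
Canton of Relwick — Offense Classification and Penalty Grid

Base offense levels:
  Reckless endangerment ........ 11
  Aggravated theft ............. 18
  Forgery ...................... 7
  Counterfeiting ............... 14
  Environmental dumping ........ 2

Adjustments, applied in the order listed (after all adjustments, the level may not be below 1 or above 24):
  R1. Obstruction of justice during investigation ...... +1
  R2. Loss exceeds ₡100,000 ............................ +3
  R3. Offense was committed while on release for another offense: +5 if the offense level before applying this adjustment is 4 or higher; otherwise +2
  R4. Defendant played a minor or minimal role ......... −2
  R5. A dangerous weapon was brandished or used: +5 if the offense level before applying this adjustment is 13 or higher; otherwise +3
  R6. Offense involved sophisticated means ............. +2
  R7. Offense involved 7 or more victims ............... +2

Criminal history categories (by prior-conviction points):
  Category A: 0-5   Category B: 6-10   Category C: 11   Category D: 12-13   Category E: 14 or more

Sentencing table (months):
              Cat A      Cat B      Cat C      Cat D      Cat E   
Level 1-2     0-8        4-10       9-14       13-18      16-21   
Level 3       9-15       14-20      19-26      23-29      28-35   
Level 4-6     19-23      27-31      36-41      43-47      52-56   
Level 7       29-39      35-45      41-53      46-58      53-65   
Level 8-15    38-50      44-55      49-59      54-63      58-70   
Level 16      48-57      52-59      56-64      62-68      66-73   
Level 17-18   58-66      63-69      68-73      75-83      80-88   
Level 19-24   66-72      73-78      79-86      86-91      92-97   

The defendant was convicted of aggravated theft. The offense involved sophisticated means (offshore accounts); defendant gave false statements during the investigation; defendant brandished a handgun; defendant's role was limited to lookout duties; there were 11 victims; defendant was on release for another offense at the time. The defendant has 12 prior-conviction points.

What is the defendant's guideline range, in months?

86-91 months

Base offense level for aggravated theft: 18.
R1 applies: 18 + 1 = 19.
R2 does not apply.
R3 applies (level before this adjustment is 19 ≥ 4, so +5): 19 + 5 = 24.
R4 applies: 24 − 2 = 22.
R5 applies (level before this adjustment is 22 ≥ 13, so +5): 22 + 5 = 27.
R6 applies: 27 + 2 = 29.
R7 applies: 29 + 2 = 31.
Level 31 exceeds the maximum of 24; capped at 24.
Final offense level: 24.
Criminal history: 12 prior points → Category D (12-13).
Level 24 falls in the 19-24 band.
Grid: Level 19-24 × Category D = 86-91 months.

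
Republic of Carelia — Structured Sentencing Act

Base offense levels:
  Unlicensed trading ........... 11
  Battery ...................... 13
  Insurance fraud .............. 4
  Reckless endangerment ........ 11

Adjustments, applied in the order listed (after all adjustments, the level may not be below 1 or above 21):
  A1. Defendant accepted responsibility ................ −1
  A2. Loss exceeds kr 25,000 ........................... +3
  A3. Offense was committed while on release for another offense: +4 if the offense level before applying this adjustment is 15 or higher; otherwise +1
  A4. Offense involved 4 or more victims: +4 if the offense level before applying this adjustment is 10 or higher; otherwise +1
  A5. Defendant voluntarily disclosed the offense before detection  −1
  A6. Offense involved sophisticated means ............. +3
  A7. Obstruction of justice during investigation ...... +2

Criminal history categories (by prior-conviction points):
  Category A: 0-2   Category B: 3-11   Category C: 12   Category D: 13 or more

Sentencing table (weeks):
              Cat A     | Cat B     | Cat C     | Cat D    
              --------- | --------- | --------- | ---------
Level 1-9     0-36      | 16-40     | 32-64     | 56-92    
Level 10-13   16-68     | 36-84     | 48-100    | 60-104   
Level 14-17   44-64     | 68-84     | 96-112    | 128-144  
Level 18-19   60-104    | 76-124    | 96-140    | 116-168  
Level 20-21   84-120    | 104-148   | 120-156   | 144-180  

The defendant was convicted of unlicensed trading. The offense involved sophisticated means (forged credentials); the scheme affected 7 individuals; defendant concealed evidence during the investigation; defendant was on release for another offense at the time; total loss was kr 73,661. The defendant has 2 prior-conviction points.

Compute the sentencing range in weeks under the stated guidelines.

Base offense level for unlicensed trading: 11.
A1 does not apply.
A2 applies: 11 + 3 = 14.
A3 applies (level before this adjustment is 14 < 15, so +1): 14 + 1 = 15.
A4 applies (level before this adjustment is 15 ≥ 10, so +4): 15 + 4 = 19.
A6 applies: 19 + 3 = 22.
A7 applies: 22 + 2 = 24.
Level 24 exceeds the maximum of 21; capped at 21.
Final offense level: 21.
Criminal history: 2 prior points → Category A (0-2).
Level 21 falls in the 20-21 band.
Grid: Level 20-21 × Category A = 84-120 weeks.

84-120 weeks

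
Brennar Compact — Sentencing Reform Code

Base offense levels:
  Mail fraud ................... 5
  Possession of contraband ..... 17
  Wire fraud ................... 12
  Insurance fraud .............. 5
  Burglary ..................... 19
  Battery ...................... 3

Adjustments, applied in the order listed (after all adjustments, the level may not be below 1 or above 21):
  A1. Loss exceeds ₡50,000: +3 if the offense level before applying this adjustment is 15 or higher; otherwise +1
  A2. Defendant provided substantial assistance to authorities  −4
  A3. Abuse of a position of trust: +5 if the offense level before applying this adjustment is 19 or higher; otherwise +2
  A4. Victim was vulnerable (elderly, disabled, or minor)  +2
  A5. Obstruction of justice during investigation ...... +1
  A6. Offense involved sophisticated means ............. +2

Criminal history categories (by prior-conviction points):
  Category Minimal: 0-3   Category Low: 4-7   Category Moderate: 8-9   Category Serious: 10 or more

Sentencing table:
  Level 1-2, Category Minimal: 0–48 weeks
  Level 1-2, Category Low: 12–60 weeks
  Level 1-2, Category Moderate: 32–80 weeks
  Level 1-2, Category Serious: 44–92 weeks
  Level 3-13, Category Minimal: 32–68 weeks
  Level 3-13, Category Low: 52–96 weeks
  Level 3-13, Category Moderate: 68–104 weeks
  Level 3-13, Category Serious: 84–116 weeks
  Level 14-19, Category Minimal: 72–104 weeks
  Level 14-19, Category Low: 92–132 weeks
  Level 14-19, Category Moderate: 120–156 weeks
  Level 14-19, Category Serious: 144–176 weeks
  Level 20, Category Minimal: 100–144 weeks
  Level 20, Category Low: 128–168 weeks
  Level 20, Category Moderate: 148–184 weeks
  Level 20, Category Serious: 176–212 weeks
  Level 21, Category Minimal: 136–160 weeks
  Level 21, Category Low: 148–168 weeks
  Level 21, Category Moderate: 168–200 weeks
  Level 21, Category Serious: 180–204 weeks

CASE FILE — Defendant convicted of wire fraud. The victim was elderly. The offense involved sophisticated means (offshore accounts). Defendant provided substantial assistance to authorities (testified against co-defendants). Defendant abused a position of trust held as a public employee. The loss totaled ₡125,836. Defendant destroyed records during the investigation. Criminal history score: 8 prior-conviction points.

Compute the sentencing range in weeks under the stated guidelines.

Base offense level for wire fraud: 12.
A1 applies (level before this adjustment is 12 < 15, so +1): 12 + 1 = 13.
A2 applies: 13 − 4 = 9.
A3 applies (level before this adjustment is 9 < 19, so +2): 9 + 2 = 11.
A4 applies: 11 + 2 = 13.
A5 applies: 13 + 1 = 14.
A6 applies: 14 + 2 = 16.
Final offense level: 16.
Criminal history: 8 prior points → Category Moderate (8-9).
Level 16 falls in the 14-19 band.
Grid: Level 14-19 × Category Moderate = 120-156 weeks.

120-156 weeks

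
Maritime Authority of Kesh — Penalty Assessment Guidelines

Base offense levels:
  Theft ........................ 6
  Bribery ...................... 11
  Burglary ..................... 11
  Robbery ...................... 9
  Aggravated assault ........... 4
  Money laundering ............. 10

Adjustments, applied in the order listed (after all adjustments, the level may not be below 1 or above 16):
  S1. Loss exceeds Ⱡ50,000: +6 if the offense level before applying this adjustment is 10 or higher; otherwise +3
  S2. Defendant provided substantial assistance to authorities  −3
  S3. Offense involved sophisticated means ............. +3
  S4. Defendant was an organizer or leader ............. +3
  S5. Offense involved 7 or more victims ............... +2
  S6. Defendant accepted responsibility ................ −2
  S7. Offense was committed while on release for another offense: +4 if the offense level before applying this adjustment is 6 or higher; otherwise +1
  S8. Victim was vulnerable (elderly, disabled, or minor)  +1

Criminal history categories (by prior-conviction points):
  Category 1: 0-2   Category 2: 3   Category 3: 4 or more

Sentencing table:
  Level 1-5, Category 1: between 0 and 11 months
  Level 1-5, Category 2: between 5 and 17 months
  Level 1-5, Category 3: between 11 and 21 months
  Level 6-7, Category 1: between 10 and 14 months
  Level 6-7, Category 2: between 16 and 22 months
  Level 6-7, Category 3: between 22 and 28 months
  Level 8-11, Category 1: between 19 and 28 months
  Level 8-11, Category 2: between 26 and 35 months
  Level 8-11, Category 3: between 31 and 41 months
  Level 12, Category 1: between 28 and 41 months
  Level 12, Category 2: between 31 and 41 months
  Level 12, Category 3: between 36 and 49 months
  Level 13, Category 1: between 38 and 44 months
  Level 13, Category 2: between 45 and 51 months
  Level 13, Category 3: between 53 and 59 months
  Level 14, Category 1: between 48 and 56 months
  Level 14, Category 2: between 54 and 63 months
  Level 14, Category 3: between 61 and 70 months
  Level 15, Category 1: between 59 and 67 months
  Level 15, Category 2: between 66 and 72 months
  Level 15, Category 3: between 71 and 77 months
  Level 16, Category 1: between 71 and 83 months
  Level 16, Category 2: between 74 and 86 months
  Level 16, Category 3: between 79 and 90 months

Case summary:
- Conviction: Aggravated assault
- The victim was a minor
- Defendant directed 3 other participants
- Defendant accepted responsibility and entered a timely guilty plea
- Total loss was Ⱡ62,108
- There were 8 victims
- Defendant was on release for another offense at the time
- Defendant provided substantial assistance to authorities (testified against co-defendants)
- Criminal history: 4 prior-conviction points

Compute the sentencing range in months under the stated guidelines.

Base offense level for aggravated assault: 4.
S1 applies (level before this adjustment is 4 < 10, so +3): 4 + 3 = 7.
S2 applies: 7 − 3 = 4.
S4 applies: 4 + 3 = 7.
S5 applies: 7 + 2 = 9.
S6 applies: 9 − 2 = 7.
S7 applies (level before this adjustment is 7 ≥ 6, so +4): 7 + 4 = 11.
S8 applies: 11 + 1 = 12.
Final offense level: 12.
Criminal history: 4 prior points → Category 3 (4+).
Level 12 falls in the 12 band.
Grid: Level 12 × Category 3 = 36-49 months.

36-49 months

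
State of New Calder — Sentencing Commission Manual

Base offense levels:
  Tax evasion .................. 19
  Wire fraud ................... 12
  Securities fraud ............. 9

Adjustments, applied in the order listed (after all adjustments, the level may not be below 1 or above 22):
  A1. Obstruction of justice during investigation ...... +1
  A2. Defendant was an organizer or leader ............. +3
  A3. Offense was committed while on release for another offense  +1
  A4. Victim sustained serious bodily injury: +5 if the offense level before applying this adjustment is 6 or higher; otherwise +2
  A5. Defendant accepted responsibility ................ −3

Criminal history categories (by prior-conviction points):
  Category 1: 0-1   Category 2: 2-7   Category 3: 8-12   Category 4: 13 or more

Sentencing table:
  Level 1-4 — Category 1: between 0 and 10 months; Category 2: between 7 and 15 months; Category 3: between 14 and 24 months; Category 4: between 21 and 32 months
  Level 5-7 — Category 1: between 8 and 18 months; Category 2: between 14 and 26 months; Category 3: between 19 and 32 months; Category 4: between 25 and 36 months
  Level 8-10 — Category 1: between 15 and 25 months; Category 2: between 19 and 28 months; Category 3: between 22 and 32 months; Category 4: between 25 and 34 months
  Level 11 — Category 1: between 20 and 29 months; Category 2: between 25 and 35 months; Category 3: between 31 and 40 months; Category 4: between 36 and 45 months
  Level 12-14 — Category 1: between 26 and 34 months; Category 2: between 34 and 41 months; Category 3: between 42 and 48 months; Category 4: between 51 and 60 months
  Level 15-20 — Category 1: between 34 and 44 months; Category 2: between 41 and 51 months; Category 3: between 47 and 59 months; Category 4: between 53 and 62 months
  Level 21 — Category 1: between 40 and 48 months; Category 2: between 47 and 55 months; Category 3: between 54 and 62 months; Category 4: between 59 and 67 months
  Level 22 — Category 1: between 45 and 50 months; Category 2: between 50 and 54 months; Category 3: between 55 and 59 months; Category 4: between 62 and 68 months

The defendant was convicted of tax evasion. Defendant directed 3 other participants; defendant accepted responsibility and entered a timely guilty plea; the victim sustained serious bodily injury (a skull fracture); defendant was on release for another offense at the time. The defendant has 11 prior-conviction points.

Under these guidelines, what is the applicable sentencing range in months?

Base offense level for tax evasion: 19.
A1 does not apply.
A2 applies: 19 + 3 = 22.
A3 applies: 22 + 1 = 23.
A4 applies (level before this adjustment is 23 ≥ 6, so +5): 23 + 5 = 28.
A5 applies: 28 − 3 = 25.
Level 25 exceeds the maximum of 22; capped at 22.
Final offense level: 22.
Criminal history: 11 prior points → Category 3 (8-12).
Level 22 falls in the 22 band.
Grid: Level 22 × Category 3 = 55-59 months.

55-59 months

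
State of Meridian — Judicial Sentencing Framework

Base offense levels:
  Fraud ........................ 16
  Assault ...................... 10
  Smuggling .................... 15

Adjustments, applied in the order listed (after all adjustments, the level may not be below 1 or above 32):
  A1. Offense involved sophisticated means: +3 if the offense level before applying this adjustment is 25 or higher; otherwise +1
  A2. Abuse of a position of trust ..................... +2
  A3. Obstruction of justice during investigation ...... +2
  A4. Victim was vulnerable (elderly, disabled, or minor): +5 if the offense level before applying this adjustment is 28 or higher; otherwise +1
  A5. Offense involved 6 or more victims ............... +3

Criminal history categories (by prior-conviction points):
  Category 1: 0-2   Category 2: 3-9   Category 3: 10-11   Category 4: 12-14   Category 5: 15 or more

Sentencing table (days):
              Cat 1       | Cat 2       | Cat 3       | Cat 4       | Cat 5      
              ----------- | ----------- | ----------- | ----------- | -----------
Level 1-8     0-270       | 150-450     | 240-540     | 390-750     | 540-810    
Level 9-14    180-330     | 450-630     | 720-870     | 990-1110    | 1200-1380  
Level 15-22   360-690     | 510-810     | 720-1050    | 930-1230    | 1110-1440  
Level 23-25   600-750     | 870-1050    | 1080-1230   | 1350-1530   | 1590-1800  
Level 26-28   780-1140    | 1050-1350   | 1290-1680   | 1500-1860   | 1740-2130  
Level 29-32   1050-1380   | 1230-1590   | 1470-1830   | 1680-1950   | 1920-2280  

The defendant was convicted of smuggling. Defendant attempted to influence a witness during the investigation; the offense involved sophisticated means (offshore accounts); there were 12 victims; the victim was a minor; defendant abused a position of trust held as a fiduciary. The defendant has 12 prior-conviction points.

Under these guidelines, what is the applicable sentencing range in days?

1350-1530 days

Base offense level for smuggling: 15.
A1 applies (level before this adjustment is 15 < 25, so +1): 15 + 1 = 16.
A2 applies: 16 + 2 = 18.
A3 applies: 18 + 2 = 20.
A4 applies (level before this adjustment is 20 < 28, so +1): 20 + 1 = 21.
A5 applies: 21 + 3 = 24.
Final offense level: 24.
Criminal history: 12 prior points → Category 4 (12-14).
Level 24 falls in the 23-25 band.
Grid: Level 23-25 × Category 4 = 1350-1530 days.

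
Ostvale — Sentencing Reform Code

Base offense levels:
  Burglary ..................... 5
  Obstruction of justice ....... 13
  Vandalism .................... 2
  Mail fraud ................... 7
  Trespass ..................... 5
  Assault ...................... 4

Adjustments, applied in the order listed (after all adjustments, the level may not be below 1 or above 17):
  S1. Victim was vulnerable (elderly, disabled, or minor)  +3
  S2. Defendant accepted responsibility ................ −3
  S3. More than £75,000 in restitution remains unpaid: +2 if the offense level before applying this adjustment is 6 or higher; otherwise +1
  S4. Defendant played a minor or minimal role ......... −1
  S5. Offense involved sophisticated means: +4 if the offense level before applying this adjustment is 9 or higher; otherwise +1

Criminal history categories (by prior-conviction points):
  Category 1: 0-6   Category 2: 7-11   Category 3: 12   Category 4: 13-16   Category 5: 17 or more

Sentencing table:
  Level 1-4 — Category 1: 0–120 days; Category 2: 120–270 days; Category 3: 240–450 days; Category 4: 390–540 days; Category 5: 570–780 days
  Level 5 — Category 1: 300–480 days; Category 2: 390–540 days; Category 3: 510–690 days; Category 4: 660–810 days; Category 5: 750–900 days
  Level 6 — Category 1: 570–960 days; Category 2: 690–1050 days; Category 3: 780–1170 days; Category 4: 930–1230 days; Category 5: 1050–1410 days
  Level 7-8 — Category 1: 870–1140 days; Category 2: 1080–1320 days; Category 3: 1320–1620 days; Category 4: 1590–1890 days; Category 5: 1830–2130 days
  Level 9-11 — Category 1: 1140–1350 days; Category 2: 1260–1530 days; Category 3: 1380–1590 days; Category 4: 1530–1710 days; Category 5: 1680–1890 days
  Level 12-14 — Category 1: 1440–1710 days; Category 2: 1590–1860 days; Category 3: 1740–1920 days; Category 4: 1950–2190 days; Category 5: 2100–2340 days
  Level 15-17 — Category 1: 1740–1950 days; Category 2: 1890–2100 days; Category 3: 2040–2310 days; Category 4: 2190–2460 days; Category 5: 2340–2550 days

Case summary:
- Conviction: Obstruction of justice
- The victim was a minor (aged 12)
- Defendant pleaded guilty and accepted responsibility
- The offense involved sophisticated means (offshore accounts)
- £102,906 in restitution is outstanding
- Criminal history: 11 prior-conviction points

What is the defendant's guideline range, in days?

Base offense level for obstruction of justice: 13.
S1 applies: 13 + 3 = 16.
S2 applies: 16 − 3 = 13.
S3 applies (level before this adjustment is 13 ≥ 6, so +2): 13 + 2 = 15.
S5 applies (level before this adjustment is 15 ≥ 9, so +4): 15 + 4 = 19.
Level 19 exceeds the maximum of 17; capped at 17.
Final offense level: 17.
Criminal history: 11 prior points → Category 2 (7-11).
Level 17 falls in the 15-17 band.
Grid: Level 15-17 × Category 2 = 1890-2100 days.

1890-2100 days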